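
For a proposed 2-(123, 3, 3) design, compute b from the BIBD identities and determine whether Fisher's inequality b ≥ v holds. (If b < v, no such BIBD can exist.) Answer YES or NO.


b = λv(v − 1)/(k(k − 1)) = 3·123·122/(3·2) = 45018/6 = 7503.
Compare with v = 123: b ≥ v, so Fisher's inequality holds.

YES


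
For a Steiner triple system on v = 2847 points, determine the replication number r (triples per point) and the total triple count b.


An STS(v) is a 2-(v, 3, 1) BIBD: block size k = 3, λ = 1.
Replication: r(k − 1) = λ(v − 1) ⇒ r·2 = 2847 − 1 = 2846 ⇒ r = 1423.
Block count: b = v(v − 1)/6 = 2847·2846/6 = 8102562/6 = 1350427.

r = 1423, b = 1350427.


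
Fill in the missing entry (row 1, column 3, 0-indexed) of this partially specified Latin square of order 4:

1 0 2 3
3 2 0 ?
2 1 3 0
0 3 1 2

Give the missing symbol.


Row 1 contains symbols [0, 2, 3] — missing [1].
Column 3 contains symbols [0, 2, 3] — missing [1].
The missing symbol must appear in both missing sets; intersection = [1].
Therefore the hidden value is 1.

Missing value = 1.


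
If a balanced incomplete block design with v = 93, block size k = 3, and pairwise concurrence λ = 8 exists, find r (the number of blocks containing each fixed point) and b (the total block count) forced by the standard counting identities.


Any 2-(v, k, λ) BIBD satisfies two necessary conditions:
  (i)  Each point sits in r blocks, and counting incidences through any fixed point gives r(k − 1) = λ(v − 1), so r = λ(v − 1)/(k − 1).
  (ii) Total incidences bk = vr, so b = vr/k.
Step 1: r = λ(v − 1)/(k − 1) = 8·(93 − 1)/(3 − 1) = 8·92/2 = 736/2 = 368.
Step 2: b = vr/k = 93·368/3 = 34224/3 = 11408.
Check integrality: r = 368 ∈ Z ✓, b = 11408 ∈ Z ✓.
(These identities are necessary conditions: they determine r and b for any design with these parameters, but do not by themselves prove that one exists.)

r = 368, b = 11408.


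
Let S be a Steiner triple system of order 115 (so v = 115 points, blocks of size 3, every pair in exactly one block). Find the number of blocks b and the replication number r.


An STS(v) is a 2-(v, 3, 1) BIBD: block size k = 3, λ = 1.
Replication: r(k − 1) = λ(v − 1) ⇒ r·2 = 115 − 1 = 114 ⇒ r = 57.
Block count: b = v(v − 1)/6 = 115·114/6 = 13110/6 = 2185.

r = 57, b = 2185.


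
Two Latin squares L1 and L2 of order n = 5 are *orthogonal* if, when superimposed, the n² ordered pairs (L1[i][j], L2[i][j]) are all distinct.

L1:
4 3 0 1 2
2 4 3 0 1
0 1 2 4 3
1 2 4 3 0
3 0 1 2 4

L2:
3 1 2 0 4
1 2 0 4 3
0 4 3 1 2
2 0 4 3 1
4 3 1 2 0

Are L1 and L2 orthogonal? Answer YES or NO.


Form the n² = 25 superimposed pairs (L1[i][j], L2[i][j]), row by row (rows and columns indexed from 0):
row 0: (4,3) (3,1) (0,2) (1,0) (2,4)
row 1: (2,1) (4,2) (3,0) (0,4) (1,3)
row 2: (0,0) (1,4) (2,3) (4,1) (3,2)
row 3: (1,2) (2,0) (4,4) (3,3) (0,1)
row 4: (3,4) (0,3) (1,1) (2,2) (4,0)
Orthogonality requires all 25 pairs distinct.
Check by first coordinate: for each symbol s of L1, list the L2 entries in the n cells where L1 = s; they must all differ.
  L1 = 0: L2 entries (in reading order) 2, 4, 0, 1, 3 — all 5 distinct ✓
  L1 = 1: L2 entries (in reading order) 0, 3, 4, 2, 1 — all 5 distinct ✓
  L1 = 2: L2 entries (in reading order) 4, 1, 3, 0, 2 — all 5 distinct ✓
  L1 = 3: L2 entries (in reading order) 1, 0, 2, 3, 4 — all 5 distinct ✓
  L1 = 4: L2 entries (in reading order) 3, 2, 1, 4, 0 — all 5 distinct ✓
Every symbol of L1 meets every symbol of L2 exactly once, so all 25 pairs are distinct (25 of 25).
Conclusion: YES.

YES


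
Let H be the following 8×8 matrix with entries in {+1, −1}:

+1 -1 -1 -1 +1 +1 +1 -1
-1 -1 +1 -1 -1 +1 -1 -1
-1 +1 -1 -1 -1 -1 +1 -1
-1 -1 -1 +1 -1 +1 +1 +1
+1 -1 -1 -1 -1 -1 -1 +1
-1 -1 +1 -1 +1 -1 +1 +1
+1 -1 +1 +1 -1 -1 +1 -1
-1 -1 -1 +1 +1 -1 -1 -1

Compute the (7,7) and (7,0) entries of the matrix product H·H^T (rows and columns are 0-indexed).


Row 0 of H: [1, -1, -1, -1, 1, 1, 1, -1].
Row 7 of H: [-1, -1, -1, 1, 1, -1, -1, -1].
(H·H^T)[7][7] = Σ_j H[7][j]·H[7][j] = (-1)² + (-1)² + (-1)² + (1)² + (1)² + (-1)² + (-1)² + (-1)² = 1 + 1 + 1 + 1 + 1 + 1 + 1 + 1 = 8.
(H·H^T)[7][0] = Σ_j H[7][j]·H[0][j] = (-1)·(1) + (-1)·(-1) + (-1)·(-1) + (1)·(-1) + (1)·(1) + (-1)·(1) + (-1)·(1) + (-1)·(-1) = -1 + 1 + 1 + -1 + 1 + -1 + -1 + 1 = 0.
So rows 7 and 0 are orthogonal; the diagonal entry equals n = 8.

(7,7) entry = 8; (7,0) entry = 0.


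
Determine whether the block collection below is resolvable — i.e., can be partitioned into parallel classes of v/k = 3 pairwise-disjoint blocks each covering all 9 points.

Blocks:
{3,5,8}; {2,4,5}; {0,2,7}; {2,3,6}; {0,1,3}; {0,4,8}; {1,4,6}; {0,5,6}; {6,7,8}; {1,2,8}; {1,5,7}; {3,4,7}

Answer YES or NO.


v = 9, block size k = 3, number of blocks = 12.
For resolvability, blocks must partition into parallel classes of size v/k = 3.
Total blocks must therefore be a multiple of 3: 12 = 3·4 + 0 ⇒ divisible ✓.
Greedy packing gives 4 candidate class(es). Each should be a full parallel class (size 3, covers all 9 points).
  Class 1 (3 blocks): {3,5,8}; {0,2,7}; {1,4,6}. Points covered: [0, 1, 2, 3, 4, 5, 6, 7, 8].
  Class 2 (3 blocks): {2,4,5}; {0,1,3}; {6,7,8}. Points covered: [0, 1, 2, 3, 4, 5, 6, 7, 8].
  Class 3 (3 blocks): {2,3,6}; {0,4,8}; {1,5,7}. Points covered: [0, 1, 2, 3, 4, 5, 6, 7, 8].
  Class 4 (3 blocks): {0,5,6}; {1,2,8}; {3,4,7}. Points covered: [0, 1, 2, 3, 4, 5, 6, 7, 8].
All classes full (size 3)? YES. All classes cover every point? YES.
Resolvable? YES.

YES


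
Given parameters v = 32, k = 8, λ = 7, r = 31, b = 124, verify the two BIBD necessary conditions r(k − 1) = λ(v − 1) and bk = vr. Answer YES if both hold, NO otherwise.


Condition (i): r(k − 1) = 31·7 = 217; λ(v − 1) = 7·31 = 217. Match? YES.
Condition (ii): bk = 124·8 = 992; vr = 32·31 = 992. Match? YES.
Both conditions hold? YES.

YES


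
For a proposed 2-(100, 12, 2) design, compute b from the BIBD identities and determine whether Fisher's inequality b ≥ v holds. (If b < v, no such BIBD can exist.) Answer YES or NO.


b = λv(v − 1)/(k(k − 1)) = 2·100·99/(12·11) = 19800/132 = 150.
Compare with v = 100: b ≥ v, so Fisher's inequality holds.

YES


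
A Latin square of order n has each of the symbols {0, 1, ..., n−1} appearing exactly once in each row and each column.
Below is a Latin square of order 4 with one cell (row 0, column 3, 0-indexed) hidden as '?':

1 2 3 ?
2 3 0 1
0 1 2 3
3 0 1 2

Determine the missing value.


Row 0 contains symbols [1, 2, 3] — missing [0].
Column 3 contains symbols [1, 2, 3] — missing [0].
The missing symbol must appear in both missing sets; intersection = [0].
Therefore the hidden value is 0.

Missing value = 0.


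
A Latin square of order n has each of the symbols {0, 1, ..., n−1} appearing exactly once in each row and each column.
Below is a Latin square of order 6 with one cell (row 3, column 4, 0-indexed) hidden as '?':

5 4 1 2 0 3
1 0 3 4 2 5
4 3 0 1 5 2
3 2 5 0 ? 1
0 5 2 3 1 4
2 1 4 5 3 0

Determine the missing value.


Row 3 contains symbols [0, 1, 2, 3, 5] — missing [4].
Column 4 contains symbols [0, 1, 2, 3, 5] — missing [4].
The missing symbol must appear in both missing sets; intersection = [4].
Therefore the hidden value is 4.

Missing value = 4.


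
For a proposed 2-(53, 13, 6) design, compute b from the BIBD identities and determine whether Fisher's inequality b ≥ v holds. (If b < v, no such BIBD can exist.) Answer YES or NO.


r = λ(v − 1)/(k − 1) = 6·52/12 = 26.
b = vr/k = 53·26/13 = 106.
Fisher's inequality: b ≥ v ⇔ 106 ≥ 53? YES.

YES


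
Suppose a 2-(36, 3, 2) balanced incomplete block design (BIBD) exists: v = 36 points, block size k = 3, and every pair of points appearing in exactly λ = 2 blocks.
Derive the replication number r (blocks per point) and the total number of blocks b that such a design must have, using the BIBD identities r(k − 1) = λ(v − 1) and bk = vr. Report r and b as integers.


Any 2-(v, k, λ) BIBD satisfies two necessary conditions:
  (i)  Each point sits in r blocks, and counting incidences through any fixed point gives r(k − 1) = λ(v − 1), so r = λ(v − 1)/(k − 1).
  (ii) Total incidences bk = vr, so b = vr/k.
Step 1: r = λ(v − 1)/(k − 1) = 2·(36 − 1)/(3 − 1) = 2·35/2 = 70/2 = 35.
Step 2: b = vr/k = 36·35/3 = 1260/3 = 420.
Check integrality: r = 35 ∈ Z ✓, b = 420 ∈ Z ✓.
(These identities are necessary conditions: they determine r and b for any design with these parameters, but do not by themselves prove that one exists.)

r = 35, b = 420.


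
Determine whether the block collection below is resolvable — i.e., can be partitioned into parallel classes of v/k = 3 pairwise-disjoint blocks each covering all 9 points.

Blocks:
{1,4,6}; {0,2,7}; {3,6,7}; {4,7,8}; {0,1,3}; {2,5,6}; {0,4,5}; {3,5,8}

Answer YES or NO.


v = 9, block size k = 3, number of blocks = 8.
For resolvability, blocks must partition into parallel classes of size v/k = 3.
Total blocks must therefore be a multiple of 3: 8 = 3·2 + 2 ⇒ not divisible ✗.
Resolvable? NO.

NO


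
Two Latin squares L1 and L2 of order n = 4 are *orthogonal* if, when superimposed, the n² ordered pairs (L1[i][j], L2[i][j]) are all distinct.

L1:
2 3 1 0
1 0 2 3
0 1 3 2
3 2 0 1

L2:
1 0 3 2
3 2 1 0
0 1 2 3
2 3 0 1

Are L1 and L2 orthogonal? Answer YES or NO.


Form the n² = 16 superimposed pairs (L1[i][j], L2[i][j]), row by row (rows and columns indexed from 0):
row 0: (2,1) (3,0) (1,3) (0,2)
row 1: (1,3) (0,2) (2,1) (3,0)
row 2: (0,0) (1,1) (3,2) (2,3)
row 3: (3,2) (2,3) (0,0) (1,1)
Orthogonality requires all 16 pairs distinct.
But the pair (1,3) repeats: cell (0,2) has L1 = 1, L2 = 3, and cell (1,0) has L1 = 1, L2 = 3.
A repeated pair means some other pair never occurs (only 8 distinct pairs out of 16), so the squares are not orthogonal.
Conclusion: NO.

NO


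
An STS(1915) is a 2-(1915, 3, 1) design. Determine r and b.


An STS(v) is a 2-(v, 3, 1) BIBD: block size k = 3, λ = 1.
Replication: r(k − 1) = λ(v − 1) ⇒ r·2 = 1915 − 1 = 1914 ⇒ r = 957.
Block count: b = v(v − 1)/6 = 1915·1914/6 = 3665310/6 = 610885.
(Check via bk = vr: 610885·3 = 1832655 = 1915·957 = 1832655 ✓.)

r = 957, b = 610885.


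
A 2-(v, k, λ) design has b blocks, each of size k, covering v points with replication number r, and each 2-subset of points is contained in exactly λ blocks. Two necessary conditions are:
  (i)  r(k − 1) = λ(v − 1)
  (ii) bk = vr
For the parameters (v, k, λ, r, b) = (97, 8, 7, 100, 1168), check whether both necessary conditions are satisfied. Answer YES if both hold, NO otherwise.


Condition (i): r(k − 1) = 100·7 = 700; λ(v − 1) = 7·96 = 672. Match? NO.
Condition (ii): bk = 1168·8 = 9344; vr = 97·100 = 9700. Match? NO.
Both conditions hold? NO.

NO


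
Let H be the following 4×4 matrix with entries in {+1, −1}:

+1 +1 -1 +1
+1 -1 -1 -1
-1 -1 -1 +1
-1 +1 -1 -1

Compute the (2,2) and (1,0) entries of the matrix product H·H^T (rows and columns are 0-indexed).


Row 0 of H: [1, 1, -1, 1].
Row 1 of H: [1, -1, -1, -1].
Row 2 of H: [-1, -1, -1, 1].
(H·H^T)[2][2] = Σ_j H[2][j]·H[2][j] = (-1)² + (-1)² + (-1)² + (1)² = 1 + 1 + 1 + 1 = 4.
(H·H^T)[1][0] = Σ_j H[1][j]·H[0][j] = (1)·(1) + (-1)·(1) + (-1)·(-1) + (-1)·(1) = 1 + -1 + 1 + -1 = 0.
So rows 1 and 0 are orthogonal; the diagonal entry equals n = 4.

(2,2) entry = 4; (1,0) entry = 0.


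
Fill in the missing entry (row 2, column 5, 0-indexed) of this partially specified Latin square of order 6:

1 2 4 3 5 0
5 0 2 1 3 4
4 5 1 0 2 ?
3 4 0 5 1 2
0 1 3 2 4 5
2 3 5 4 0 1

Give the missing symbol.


Row 2 contains symbols [0, 1, 2, 4, 5] — missing [3].
Column 5 contains symbols [0, 1, 2, 4, 5] — missing [3].
The missing symbol must appear in both missing sets; intersection = [3].
Therefore the hidden value is 3.

Missing value = 3.


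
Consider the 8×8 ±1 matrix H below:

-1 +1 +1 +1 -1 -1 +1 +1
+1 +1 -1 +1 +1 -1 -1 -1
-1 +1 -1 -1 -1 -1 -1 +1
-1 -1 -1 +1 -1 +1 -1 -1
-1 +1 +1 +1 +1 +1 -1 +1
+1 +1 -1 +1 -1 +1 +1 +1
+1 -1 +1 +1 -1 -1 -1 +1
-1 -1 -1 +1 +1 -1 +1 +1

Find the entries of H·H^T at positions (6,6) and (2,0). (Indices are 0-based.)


Row 0 of H: [-1, 1, 1, 1, -1, -1, 1, 1].
Row 2 of H: [-1, 1, -1, -1, -1, -1, -1, 1].
Row 6 of H: [1, -1, 1, 1, -1, -1, -1, 1].
(H·H^T)[6][6] = Σ_j H[6][j]·H[6][j] = (1)² + (-1)² + (1)² + (1)² + (-1)² + (-1)² + (-1)² + (1)² = 1 + 1 + 1 + 1 + 1 + 1 + 1 + 1 = 8.
(H·H^T)[2][0] = Σ_j H[2][j]·H[0][j] = (-1)·(-1) + (1)·(1) + (-1)·(1) + (-1)·(1) + (-1)·(-1) + (-1)·(-1) + (-1)·(1) + (1)·(1) = 1 + 1 + -1 + -1 + 1 + 1 + -1 + 1 = 2.
Rows 2 and 0 are not orthogonal (dot product = 2 ≠ 0), so H is not a Hadamard matrix.

(6,6) entry = 8; (2,0) entry = 2.


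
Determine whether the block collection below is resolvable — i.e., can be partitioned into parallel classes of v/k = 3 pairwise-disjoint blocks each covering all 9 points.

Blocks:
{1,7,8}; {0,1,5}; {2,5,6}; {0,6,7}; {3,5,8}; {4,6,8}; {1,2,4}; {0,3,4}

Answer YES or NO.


v = 9, block size k = 3, number of blocks = 8.
For resolvability, blocks must partition into parallel classes of size v/k = 3.
Total blocks must therefore be a multiple of 3: 8 = 3·2 + 2 ⇒ not divisible ✗.
Resolvable? NO.

NO


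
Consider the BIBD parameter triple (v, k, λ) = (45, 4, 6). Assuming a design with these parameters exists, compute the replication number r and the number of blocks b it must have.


Any 2-(v, k, λ) BIBD satisfies two necessary conditions:
  (i)  Each point sits in r blocks, and counting incidences through any fixed point gives r(k − 1) = λ(v − 1), so r = λ(v − 1)/(k − 1).
  (ii) Total incidences bk = vr, so b = vr/k.
Step 1: r = λ(v − 1)/(k − 1) = 6·(45 − 1)/(4 − 1) = 6·44/3 = 264/3 = 88.
Step 2: b = vr/k = 45·88/4 = 3960/4 = 990.
Check integrality: r = 88 ∈ Z ✓, b = 990 ∈ Z ✓.
(These identities are necessary conditions: they determine r and b for any design with these parameters, but do not by themselves prove that one exists.)

r = 88, b = 990.


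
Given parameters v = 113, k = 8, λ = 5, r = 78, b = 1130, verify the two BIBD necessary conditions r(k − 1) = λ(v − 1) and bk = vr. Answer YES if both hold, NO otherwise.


Condition (i): r(k − 1) = 78·7 = 546; λ(v − 1) = 5·112 = 560. Match? NO.
Condition (ii): bk = 1130·8 = 9040; vr = 113·78 = 8814. Match? NO.
Both conditions hold? NO.

NO


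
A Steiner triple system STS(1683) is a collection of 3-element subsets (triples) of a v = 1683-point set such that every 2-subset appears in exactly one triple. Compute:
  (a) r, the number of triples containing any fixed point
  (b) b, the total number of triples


An STS(v) is a 2-(v, 3, 1) BIBD: block size k = 3, λ = 1.
Replication: r(k − 1) = λ(v − 1) ⇒ r·2 = 1683 − 1 = 1682 ⇒ r = 841.
Block count: bk = vr ⇒ b·3 = 1683·841 = 1415403 ⇒ b = 471801.

r = 841, b = 471801.


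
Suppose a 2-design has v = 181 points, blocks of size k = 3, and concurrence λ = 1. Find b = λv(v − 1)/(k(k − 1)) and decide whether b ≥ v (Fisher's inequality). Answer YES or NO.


r = λ(v − 1)/(k − 1) = 1·180/2 = 90.
b = vr/k = 181·90/3 = 5430.
Fisher's inequality: b ≥ v ⇔ 5430 ≥ 181? YES.

YES


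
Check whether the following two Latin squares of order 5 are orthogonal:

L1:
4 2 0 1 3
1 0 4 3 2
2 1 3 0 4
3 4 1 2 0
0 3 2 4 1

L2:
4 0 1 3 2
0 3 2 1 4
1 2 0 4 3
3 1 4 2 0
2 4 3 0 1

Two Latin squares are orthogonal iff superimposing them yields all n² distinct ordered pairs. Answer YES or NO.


Form the n² = 25 superimposed pairs (L1[i][j], L2[i][j]), row by row (rows and columns indexed from 0):
row 0: (4,4) (2,0) (0,1) (1,3) (3,2)
row 1: (1,0) (0,3) (4,2) (3,1) (2,4)
row 2: (2,1) (1,2) (3,0) (0,4) (4,3)
row 3: (3,3) (4,1) (1,4) (2,2) (0,0)
row 4: (0,2) (3,4) (2,3) (4,0) (1,1)
Orthogonality requires all 25 pairs distinct.
Check by first coordinate: for each symbol s of L1, list the L2 entries in the n cells where L1 = s; they must all differ.
  L1 = 0: L2 entries (in reading order) 1, 3, 4, 0, 2 — all 5 distinct ✓
  L1 = 1: L2 entries (in reading order) 3, 0, 2, 4, 1 — all 5 distinct ✓
  L1 = 2: L2 entries (in reading order) 0, 4, 1, 2, 3 — all 5 distinct ✓
  L1 = 3: L2 entries (in reading order) 2, 1, 0, 3, 4 — all 5 distinct ✓
  L1 = 4: L2 entries (in reading order) 4, 2, 3, 1, 0 — all 5 distinct ✓
Every symbol of L1 meets every symbol of L2 exactly once, so all 25 pairs are distinct (25 of 25).
Conclusion: YES.

YES


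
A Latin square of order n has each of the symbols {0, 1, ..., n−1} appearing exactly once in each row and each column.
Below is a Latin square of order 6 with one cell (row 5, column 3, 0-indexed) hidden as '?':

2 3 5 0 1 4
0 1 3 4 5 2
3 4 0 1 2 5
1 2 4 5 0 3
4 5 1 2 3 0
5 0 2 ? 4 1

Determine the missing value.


Row 5 contains symbols [0, 1, 2, 4, 5] — missing [3].
Column 3 contains symbols [0, 1, 2, 4, 5] — missing [3].
The missing symbol must appear in both missing sets; intersection = [3].
Therefore the hidden value is 3.

Missing value = 3.


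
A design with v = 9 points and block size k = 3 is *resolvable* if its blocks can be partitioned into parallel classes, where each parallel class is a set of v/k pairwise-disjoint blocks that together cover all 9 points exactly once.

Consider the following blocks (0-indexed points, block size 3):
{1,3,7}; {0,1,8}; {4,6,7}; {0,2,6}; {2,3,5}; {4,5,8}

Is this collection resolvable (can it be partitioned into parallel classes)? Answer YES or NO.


v = 9, block size k = 3, number of blocks = 6.
For resolvability, blocks must partition into parallel classes of size v/k = 3.
Total blocks must therefore be a multiple of 3: 6 = 3·2 + 0 ⇒ divisible ✓.
Greedy packing gives 2 candidate class(es). Each should be a full parallel class (size 3, covers all 9 points).
  Class 1 (3 blocks): {1,3,7}; {0,2,6}; {4,5,8}. Points covered: [0, 1, 2, 3, 4, 5, 6, 7, 8].
  Class 2 (3 blocks): {0,1,8}; {4,6,7}; {2,3,5}. Points covered: [0, 1, 2, 3, 4, 5, 6, 7, 8].
All classes full (size 3)? YES. All classes cover every point? YES.
Resolvable? YES.

YES


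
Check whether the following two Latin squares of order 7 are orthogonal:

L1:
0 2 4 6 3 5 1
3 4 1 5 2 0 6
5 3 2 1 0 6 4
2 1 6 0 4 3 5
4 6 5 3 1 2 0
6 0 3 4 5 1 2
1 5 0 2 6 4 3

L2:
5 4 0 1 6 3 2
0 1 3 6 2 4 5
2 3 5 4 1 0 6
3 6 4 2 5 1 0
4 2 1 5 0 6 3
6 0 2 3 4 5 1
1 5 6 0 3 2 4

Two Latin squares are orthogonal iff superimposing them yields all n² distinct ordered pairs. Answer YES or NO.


Form the n² = 49 superimposed pairs (L1[i][j], L2[i][j]), row by row (rows and columns indexed from 0):
row 0: (0,5) (2,4) (4,0) (6,1) (3,6) (5,3) (1,2)
row 1: (3,0) (4,1) (1,3) (5,6) (2,2) (0,4) (6,5)
row 2: (5,2) (3,3) (2,5) (1,4) (0,1) (6,0) (4,6)
row 3: (2,3) (1,6) (6,4) (0,2) (4,5) (3,1) (5,0)
row 4: (4,4) (6,2) (5,1) (3,5) (1,0) (2,6) (0,3)
row 5: (6,6) (0,0) (3,2) (4,3) (5,4) (1,5) (2,1)
row 6: (1,1) (5,5) (0,6) (2,0) (6,3) (4,2) (3,4)
Orthogonality requires all 49 pairs distinct.
Check by first coordinate: for each symbol s of L1, list the L2 entries in the n cells where L1 = s; they must all differ.
  L1 = 0: L2 entries (in reading order) 5, 4, 1, 2, 3, 0, 6 — all 7 distinct ✓
  L1 = 1: L2 entries (in reading order) 2, 3, 4, 6, 0, 5, 1 — all 7 distinct ✓
  L1 = 2: L2 entries (in reading order) 4, 2, 5, 3, 6, 1, 0 — all 7 distinct ✓
  L1 = 3: L2 entries (in reading order) 6, 0, 3, 1, 5, 2, 4 — all 7 distinct ✓
  L1 = 4: L2 entries (in reading order) 0, 1, 6, 5, 4, 3, 2 — all 7 distinct ✓
  L1 = 5: L2 entries (in reading order) 3, 6, 2, 0, 1, 4, 5 — all 7 distinct ✓
  L1 = 6: L2 entries (in reading order) 1, 5, 0, 4, 2, 6, 3 — all 7 distinct ✓
Every symbol of L1 meets every symbol of L2 exactly once, so all 49 pairs are distinct (49 of 49).
Conclusion: YES.

YES


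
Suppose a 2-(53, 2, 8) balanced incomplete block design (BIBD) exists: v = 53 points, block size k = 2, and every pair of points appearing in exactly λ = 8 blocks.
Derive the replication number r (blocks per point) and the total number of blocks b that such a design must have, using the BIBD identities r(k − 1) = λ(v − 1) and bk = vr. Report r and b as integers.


Any 2-(v, k, λ) BIBD satisfies two necessary conditions:
  (i)  Each point sits in r blocks, and counting incidences through any fixed point gives r(k − 1) = λ(v − 1), so r = λ(v − 1)/(k − 1).
  (ii) Total incidences bk = vr, so b = vr/k.
Step 1: r = λ(v − 1)/(k − 1) = 8·(53 − 1)/(2 − 1) = 8·52/1 = 416/1 = 416.
Step 2: b = vr/k = 53·416/2 = 22048/2 = 11024.
Check integrality: r = 416 ∈ Z ✓, b = 11024 ∈ Z ✓.
(These identities are necessary conditions: they determine r and b for any design with these parameters, but do not by themselves prove that one exists.)

r = 416, b = 11024.


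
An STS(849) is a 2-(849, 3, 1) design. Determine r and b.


An STS(v) is a 2-(v, 3, 1) BIBD: block size k = 3, λ = 1.
Replication: r(k − 1) = λ(v − 1) ⇒ r·2 = 849 − 1 = 848 ⇒ r = 424.
Block count: b = v(v − 1)/6 = 849·848/6 = 719952/6 = 119992.
(Check via bk = vr: 119992·3 = 359976 = 849·424 = 359976 ✓.)

r = 424, b = 119992.


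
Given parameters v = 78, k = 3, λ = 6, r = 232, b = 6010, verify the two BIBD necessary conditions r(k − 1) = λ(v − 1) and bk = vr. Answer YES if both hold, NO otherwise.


Condition (i): r(k − 1) = 232·2 = 464; λ(v − 1) = 6·77 = 462. Match? NO.
Condition (ii): bk = 6010·3 = 18030; vr = 78·232 = 18096. Match? NO.
Both conditions hold? NO.

NO


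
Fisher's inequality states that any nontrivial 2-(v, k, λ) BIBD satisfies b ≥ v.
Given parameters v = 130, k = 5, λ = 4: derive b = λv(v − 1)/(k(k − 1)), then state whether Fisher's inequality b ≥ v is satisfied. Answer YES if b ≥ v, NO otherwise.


r = λ(v − 1)/(k − 1) = 4·129/4 = 129.
b = vr/k = 130·129/5 = 3354.
Fisher's inequality: b ≥ v ⇔ 3354 ≥ 130? YES.

YES


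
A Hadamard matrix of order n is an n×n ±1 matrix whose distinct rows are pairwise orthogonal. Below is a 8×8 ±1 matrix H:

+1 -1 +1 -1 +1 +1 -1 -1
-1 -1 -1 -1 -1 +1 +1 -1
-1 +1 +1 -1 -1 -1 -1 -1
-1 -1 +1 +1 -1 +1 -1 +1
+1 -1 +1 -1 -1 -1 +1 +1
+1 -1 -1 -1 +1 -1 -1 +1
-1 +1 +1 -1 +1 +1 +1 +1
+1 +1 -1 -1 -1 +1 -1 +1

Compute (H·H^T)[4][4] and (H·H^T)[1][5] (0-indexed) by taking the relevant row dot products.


Row 1 of H: [-1, -1, -1, -1, -1, 1, 1, -1].
Row 4 of H: [1, -1, 1, -1, -1, -1, 1, 1].
Row 5 of H: [1, -1, -1, -1, 1, -1, -1, 1].
(H·H^T)[4][4] = Σ_j H[4][j]·H[4][j] = (1)² + (-1)² + (1)² + (-1)² + (-1)² + (-1)² + (1)² + (1)² = 1 + 1 + 1 + 1 + 1 + 1 + 1 + 1 = 8.
(H·H^T)[1][5] = Σ_j H[1][j]·H[5][j] = (-1)·(1) + (-1)·(-1) + (-1)·(-1) + (-1)·(-1) + (-1)·(1) + (1)·(-1) + (1)·(-1) + (-1)·(1) = -1 + 1 + 1 + 1 + -1 + -1 + -1 + -1 = -2.
Rows 1 and 5 are not orthogonal (dot product = -2 ≠ 0), so H is not a Hadamard matrix.

(4,4) entry = 8; (1,5) entry = -2.


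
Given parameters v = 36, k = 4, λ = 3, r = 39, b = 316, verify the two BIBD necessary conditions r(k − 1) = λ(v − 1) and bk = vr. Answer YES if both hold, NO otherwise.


Condition (i): r(k − 1) = 39·3 = 117; λ(v − 1) = 3·35 = 105. Match? NO.
Condition (ii): bk = 316·4 = 1264; vr = 36·39 = 1404. Match? NO.
Both conditions hold? NO.

NO


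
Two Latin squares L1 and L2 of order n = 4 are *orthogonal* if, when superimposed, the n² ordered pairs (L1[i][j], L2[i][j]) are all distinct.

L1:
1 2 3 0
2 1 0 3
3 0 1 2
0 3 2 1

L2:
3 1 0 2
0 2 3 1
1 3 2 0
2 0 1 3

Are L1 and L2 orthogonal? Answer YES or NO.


Form the n² = 16 superimposed pairs (L1[i][j], L2[i][j]), row by row (rows and columns indexed from 0):
row 0: (1,3) (2,1) (3,0) (0,2)
row 1: (2,0) (1,2) (0,3) (3,1)
row 2: (3,1) (0,3) (1,2) (2,0)
row 3: (0,2) (3,0) (2,1) (1,3)
Orthogonality requires all 16 pairs distinct.
But the pair (3,1) repeats: cell (1,3) has L1 = 3, L2 = 1, and cell (2,0) has L1 = 3, L2 = 1.
A repeated pair means some other pair never occurs (only 8 distinct pairs out of 16), so the squares are not orthogonal.
Conclusion: NO.

NO


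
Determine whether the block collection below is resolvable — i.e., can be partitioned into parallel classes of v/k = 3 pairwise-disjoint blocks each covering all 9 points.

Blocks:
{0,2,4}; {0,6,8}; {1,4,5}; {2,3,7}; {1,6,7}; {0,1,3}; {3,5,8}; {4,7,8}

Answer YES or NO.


v = 9, block size k = 3, number of blocks = 8.
For resolvability, blocks must partition into parallel classes of size v/k = 3.
Total blocks must therefore be a multiple of 3: 8 = 3·2 + 2 ⇒ not divisible ✗.
Resolvable? NO.

NO


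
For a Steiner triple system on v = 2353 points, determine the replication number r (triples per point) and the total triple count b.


An STS(v) is a 2-(v, 3, 1) BIBD: block size k = 3, λ = 1.
Replication: r(k − 1) = λ(v − 1) ⇒ r·2 = 2353 − 1 = 2352 ⇒ r = 1176.
Block count: bk = vr ⇒ b·3 = 2353·1176 = 2767128 ⇒ b = 922376.

r = 1176, b = 922376.


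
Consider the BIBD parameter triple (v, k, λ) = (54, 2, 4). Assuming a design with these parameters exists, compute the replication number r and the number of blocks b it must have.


Any 2-(v, k, λ) BIBD satisfies two necessary conditions:
  (i)  Each point sits in r blocks, and counting incidences through any fixed point gives r(k − 1) = λ(v − 1), so r = λ(v − 1)/(k − 1).
  (ii) Total incidences bk = vr, so b = vr/k.
Step 1: r = λ(v − 1)/(k − 1) = 4·(54 − 1)/(2 − 1) = 4·53/1 = 212/1 = 212.
Step 2: b = vr/k = 54·212/2 = 11448/2 = 5724.
Check integrality: r = 212 ∈ Z ✓, b = 5724 ∈ Z ✓.
(These identities are necessary conditions: they determine r and b for any design with these parameters, but do not by themselves prove that one exists.)

r = 212, b = 5724.


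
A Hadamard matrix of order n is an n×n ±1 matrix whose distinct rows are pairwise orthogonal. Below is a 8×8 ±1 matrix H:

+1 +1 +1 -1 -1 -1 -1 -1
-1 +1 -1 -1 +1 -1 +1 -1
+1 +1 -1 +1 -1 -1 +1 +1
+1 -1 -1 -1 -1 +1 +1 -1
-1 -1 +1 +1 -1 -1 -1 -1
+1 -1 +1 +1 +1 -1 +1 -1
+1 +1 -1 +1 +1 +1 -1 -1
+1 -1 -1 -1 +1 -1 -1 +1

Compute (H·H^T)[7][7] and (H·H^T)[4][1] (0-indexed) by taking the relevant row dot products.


Row 1 of H: [-1, 1, -1, -1, 1, -1, 1, -1].
Row 4 of H: [-1, -1, 1, 1, -1, -1, -1, -1].
Row 7 of H: [1, -1, -1, -1, 1, -1, -1, 1].
(H·H^T)[7][7] = Σ_j H[7][j]·H[7][j] = (1)² + (-1)² + (-1)² + (-1)² + (1)² + (-1)² + (-1)² + (1)² = 1 + 1 + 1 + 1 + 1 + 1 + 1 + 1 = 8.
(H·H^T)[4][1] = Σ_j H[4][j]·H[1][j] = (-1)·(-1) + (-1)·(1) + (1)·(-1) + (1)·(-1) + (-1)·(1) + (-1)·(-1) + (-1)·(1) + (-1)·(-1) = 1 + -1 + -1 + -1 + -1 + 1 + -1 + 1 = -2.
Rows 4 and 1 are not orthogonal (dot product = -2 ≠ 0), so H is not a Hadamard matrix.

(7,7) entry = 8; (4,1) entry = -2.


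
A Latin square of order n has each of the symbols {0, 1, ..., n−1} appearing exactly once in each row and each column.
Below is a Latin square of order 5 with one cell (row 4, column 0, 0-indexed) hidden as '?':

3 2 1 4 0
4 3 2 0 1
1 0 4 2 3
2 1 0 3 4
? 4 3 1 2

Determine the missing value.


Row 4 contains symbols [1, 2, 3, 4] — missing [0].
Column 0 contains symbols [1, 2, 3, 4] — missing [0].
The missing symbol must appear in both missing sets; intersection = [0].
Therefore the hidden value is 0.

Missing value = 0.


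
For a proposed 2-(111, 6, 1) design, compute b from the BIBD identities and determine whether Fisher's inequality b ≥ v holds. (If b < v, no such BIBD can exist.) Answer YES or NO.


b = λv(v − 1)/(k(k − 1)) = 1·111·110/(6·5) = 12210/30 = 407.
Compare with v = 111: b ≥ v, so Fisher's inequality holds.

YES


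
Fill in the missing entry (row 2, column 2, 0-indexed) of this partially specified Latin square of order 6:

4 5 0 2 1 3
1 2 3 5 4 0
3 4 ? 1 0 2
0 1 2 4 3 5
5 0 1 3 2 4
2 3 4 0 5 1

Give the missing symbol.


Row 2 contains symbols [0, 1, 2, 3, 4] — missing [5].
Column 2 contains symbols [0, 1, 2, 3, 4] — missing [5].
The missing symbol must appear in both missing sets; intersection = [5].
Therefore the hidden value is 5.

Missing value = 5.


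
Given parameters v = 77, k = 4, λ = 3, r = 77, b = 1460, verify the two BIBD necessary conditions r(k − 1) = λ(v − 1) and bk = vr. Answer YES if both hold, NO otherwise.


Condition (i): r(k − 1) = 77·3 = 231; λ(v − 1) = 3·76 = 228. Match? NO.
Condition (ii): bk = 1460·4 = 5840; vr = 77·77 = 5929. Match? NO.
Both conditions hold? NO.

NO


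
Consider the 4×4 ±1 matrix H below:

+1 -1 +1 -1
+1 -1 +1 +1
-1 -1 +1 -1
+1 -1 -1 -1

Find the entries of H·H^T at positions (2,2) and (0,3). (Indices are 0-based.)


Row 0 of H: [1, -1, 1, -1].
Row 2 of H: [-1, -1, 1, -1].
Row 3 of H: [1, -1, -1, -1].
(H·H^T)[2][2] = Σ_j H[2][j]·H[2][j] = (-1)² + (-1)² + (1)² + (-1)² = 1 + 1 + 1 + 1 = 4.
(H·H^T)[0][3] = Σ_j H[0][j]·H[3][j] = (1)·(1) + (-1)·(-1) + (1)·(-1) + (-1)·(-1) = 1 + 1 + -1 + 1 = 2.
Rows 0 and 3 are not orthogonal (dot product = 2 ≠ 0), so H is not a Hadamard matrix.

(2,2) entry = 4; (0,3) entry = 2.


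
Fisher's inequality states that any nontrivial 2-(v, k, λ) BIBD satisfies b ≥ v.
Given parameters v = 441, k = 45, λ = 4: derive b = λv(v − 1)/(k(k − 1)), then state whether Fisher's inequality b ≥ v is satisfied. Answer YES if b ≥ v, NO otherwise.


r = λ(v − 1)/(k − 1) = 4·440/44 = 40.
b = vr/k = 441·40/45 = 392.
Fisher's inequality: b ≥ v ⇔ 392 ≥ 441? NO.

NO


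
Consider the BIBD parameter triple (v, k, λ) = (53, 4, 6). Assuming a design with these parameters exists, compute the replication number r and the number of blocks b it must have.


Any 2-(v, k, λ) BIBD satisfies two necessary conditions:
  (i)  Each point sits in r blocks, and counting incidences through any fixed point gives r(k − 1) = λ(v − 1), so r = λ(v − 1)/(k − 1).
  (ii) Total incidences bk = vr, so b = vr/k.
Step 1: r = λ(v − 1)/(k − 1) = 6·(53 − 1)/(4 − 1) = 6·52/3 = 312/3 = 104.
Step 2: b = vr/k = 53·104/4 = 5512/4 = 1378.
Check integrality: r = 104 ∈ Z ✓, b = 1378 ∈ Z ✓.
(These identities are necessary conditions: they determine r and b for any design with these parameters, but do not by themselves prove that one exists.)

r = 104, b = 1378.


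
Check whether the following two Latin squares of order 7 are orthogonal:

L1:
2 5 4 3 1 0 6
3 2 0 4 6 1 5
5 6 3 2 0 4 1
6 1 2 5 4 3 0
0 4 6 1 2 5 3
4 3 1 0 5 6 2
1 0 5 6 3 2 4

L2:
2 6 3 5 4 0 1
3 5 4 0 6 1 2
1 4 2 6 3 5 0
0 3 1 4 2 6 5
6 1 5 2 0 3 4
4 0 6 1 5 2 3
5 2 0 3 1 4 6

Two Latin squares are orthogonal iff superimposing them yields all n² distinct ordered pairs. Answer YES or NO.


Form the n² = 49 superimposed pairs (L1[i][j], L2[i][j]), row by row (rows and columns indexed from 0):
row 0: (2,2) (5,6) (4,3) (3,5) (1,4) (0,0) (6,1)
row 1: (3,3) (2,5) (0,4) (4,0) (6,6) (1,1) (5,2)
row 2: (5,1) (6,4) (3,2) (2,6) (0,3) (4,5) (1,0)
row 3: (6,0) (1,3) (2,1) (5,4) (4,2) (3,6) (0,5)
row 4: (0,6) (4,1) (6,5) (1,2) (2,0) (5,3) (3,4)
row 5: (4,4) (3,0) (1,6) (0,1) (5,5) (6,2) (2,3)
row 6: (1,5) (0,2) (5,0) (6,3) (3,1) (2,4) (4,6)
Orthogonality requires all 49 pairs distinct.
Check by first coordinate: for each symbol s of L1, list the L2 entries in the n cells where L1 = s; they must all differ.
  L1 = 0: L2 entries (in reading order) 0, 4, 3, 5, 6, 1, 2 — all 7 distinct ✓
  L1 = 1: L2 entries (in reading order) 4, 1, 0, 3, 2, 6, 5 — all 7 distinct ✓
  L1 = 2: L2 entries (in reading order) 2, 5, 6, 1, 0, 3, 4 — all 7 distinct ✓
  L1 = 3: L2 entries (in reading order) 5, 3, 2, 6, 4, 0, 1 — all 7 distinct ✓
  L1 = 4: L2 entries (in reading order) 3, 0, 5, 2, 1, 4, 6 — all 7 distinct ✓
  L1 = 5: L2 entries (in reading order) 6, 2, 1, 4, 3, 5, 0 — all 7 distinct ✓
  L1 = 6: L2 entries (in reading order) 1, 6, 4, 0, 5, 2, 3 — all 7 distinct ✓
Every symbol of L1 meets every symbol of L2 exactly once, so all 49 pairs are distinct (49 of 49).
Conclusion: YES.

YES


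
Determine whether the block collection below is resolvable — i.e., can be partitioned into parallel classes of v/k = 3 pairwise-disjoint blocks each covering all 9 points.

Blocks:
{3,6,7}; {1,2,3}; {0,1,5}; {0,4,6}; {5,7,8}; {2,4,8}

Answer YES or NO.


v = 9, block size k = 3, number of blocks = 6.
For resolvability, blocks must partition into parallel classes of size v/k = 3.
Total blocks must therefore be a multiple of 3: 6 = 3·2 + 0 ⇒ divisible ✓.
Greedy packing gives 2 candidate class(es). Each should be a full parallel class (size 3, covers all 9 points).
  Class 1 (3 blocks): {3,6,7}; {0,1,5}; {2,4,8}. Points covered: [0, 1, 2, 3, 4, 5, 6, 7, 8].
  Class 2 (3 blocks): {1,2,3}; {0,4,6}; {5,7,8}. Points covered: [0, 1, 2, 3, 4, 5, 6, 7, 8].
All classes full (size 3)? YES. All classes cover every point? YES.
Resolvable? YES.

YES


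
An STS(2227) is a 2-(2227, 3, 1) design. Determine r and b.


An STS(v) is a 2-(v, 3, 1) BIBD: block size k = 3, λ = 1.
Replication: r(k − 1) = λ(v − 1) ⇒ r·2 = 2227 − 1 = 2226 ⇒ r = 1113.
Block count: bk = vr ⇒ b·3 = 2227·1113 = 2478651 ⇒ b = 826217.

r = 1113, b = 826217.


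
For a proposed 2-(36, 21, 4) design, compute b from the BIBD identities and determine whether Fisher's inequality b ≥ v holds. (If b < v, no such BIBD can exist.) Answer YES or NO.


r = λ(v − 1)/(k − 1) = 4·35/20 = 7.
b = vr/k = 36·7/21 = 12.
Fisher's inequality: b ≥ v ⇔ 12 ≥ 36? NO.

NO


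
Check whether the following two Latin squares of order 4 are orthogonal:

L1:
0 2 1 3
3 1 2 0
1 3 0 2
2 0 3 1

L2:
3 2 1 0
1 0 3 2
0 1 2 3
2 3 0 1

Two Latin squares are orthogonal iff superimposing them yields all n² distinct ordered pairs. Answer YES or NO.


Form the n² = 16 superimposed pairs (L1[i][j], L2[i][j]), row by row (rows and columns indexed from 0):
row 0: (0,3) (2,2) (1,1) (3,0)
row 1: (3,1) (1,0) (2,3) (0,2)
row 2: (1,0) (3,1) (0,2) (2,3)
row 3: (2,2) (0,3) (3,0) (1,1)
Orthogonality requires all 16 pairs distinct.
But the pair (1,0) repeats: cell (1,1) has L1 = 1, L2 = 0, and cell (2,0) has L1 = 1, L2 = 0.
A repeated pair means some other pair never occurs (only 8 distinct pairs out of 16), so the squares are not orthogonal.
Conclusion: NO.

NO


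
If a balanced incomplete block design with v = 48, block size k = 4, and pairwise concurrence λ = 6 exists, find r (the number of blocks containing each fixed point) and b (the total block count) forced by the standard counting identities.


Any 2-(v, k, λ) BIBD satisfies two necessary conditions:
  (i)  Each point sits in r blocks, and counting incidences through any fixed point gives r(k − 1) = λ(v − 1), so r = λ(v − 1)/(k − 1).
  (ii) Total incidences bk = vr, so b = vr/k.
Step 1: r = λ(v − 1)/(k − 1) = 6·(48 − 1)/(4 − 1) = 6·47/3 = 282/3 = 94.
Step 2: b = vr/k = 48·94/4 = 4512/4 = 1128.
Check integrality: r = 94 ∈ Z ✓, b = 1128 ∈ Z ✓.
(These identities are necessary conditions: they determine r and b for any design with these parameters, but do not by themselves prove that one exists.)

r = 94, b = 1128.


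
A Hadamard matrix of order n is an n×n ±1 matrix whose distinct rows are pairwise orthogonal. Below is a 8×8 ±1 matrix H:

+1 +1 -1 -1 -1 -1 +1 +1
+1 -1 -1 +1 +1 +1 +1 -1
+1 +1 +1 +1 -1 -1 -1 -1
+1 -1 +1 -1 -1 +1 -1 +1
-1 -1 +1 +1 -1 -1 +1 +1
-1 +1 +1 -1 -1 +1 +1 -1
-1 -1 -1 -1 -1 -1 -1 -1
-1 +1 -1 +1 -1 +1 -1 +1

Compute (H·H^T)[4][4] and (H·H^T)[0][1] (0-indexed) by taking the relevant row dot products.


Row 0 of H: [1, 1, -1, -1, -1, -1, 1, 1].
Row 1 of H: [1, -1, -1, 1, 1, 1, 1, -1].
Row 4 of H: [-1, -1, 1, 1, -1, -1, 1, 1].
(H·H^T)[4][4] = Σ_j H[4][j]·H[4][j] = (-1)² + (-1)² + (1)² + (1)² + (-1)² + (-1)² + (1)² + (1)² = 1 + 1 + 1 + 1 + 1 + 1 + 1 + 1 = 8.
(H·H^T)[0][1] = Σ_j H[0][j]·H[1][j] = (1)·(1) + (1)·(-1) + (-1)·(-1) + (-1)·(1) + (-1)·(1) + (-1)·(1) + (1)·(1) + (1)·(-1) = 1 + -1 + 1 + -1 + -1 + -1 + 1 + -1 = -2.
Rows 0 and 1 are not orthogonal (dot product = -2 ≠ 0), so H is not a Hadamard matrix.

(4,4) entry = 8; (0,1) entry = -2.


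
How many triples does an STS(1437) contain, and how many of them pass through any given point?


An STS(v) is a 2-(v, 3, 1) BIBD: block size k = 3, λ = 1.
Replication: r(k − 1) = λ(v − 1) ⇒ r·2 = 1437 − 1 = 1436 ⇒ r = 718.
Block count: b = v(v − 1)/6 = 1437·1436/6 = 2063532/6 = 343922.

r = 718, b = 343922.


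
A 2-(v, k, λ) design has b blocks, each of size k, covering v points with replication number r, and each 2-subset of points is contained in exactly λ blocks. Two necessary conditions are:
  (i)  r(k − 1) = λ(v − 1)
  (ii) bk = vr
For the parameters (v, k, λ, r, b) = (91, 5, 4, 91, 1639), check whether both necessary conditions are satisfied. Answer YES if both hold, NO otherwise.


Condition (i): r(k − 1) = 91·4 = 364; λ(v − 1) = 4·90 = 360. Match? NO.
Condition (ii): bk = 1639·5 = 8195; vr = 91·91 = 8281. Match? NO.
Both conditions hold? NO.

NO


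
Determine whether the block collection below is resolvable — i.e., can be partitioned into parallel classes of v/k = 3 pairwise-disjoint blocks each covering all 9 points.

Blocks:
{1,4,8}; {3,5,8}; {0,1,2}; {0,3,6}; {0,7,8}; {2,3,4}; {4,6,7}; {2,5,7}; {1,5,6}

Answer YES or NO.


v = 9, block size k = 3, number of blocks = 9.
For resolvability, blocks must partition into parallel classes of size v/k = 3.
Total blocks must therefore be a multiple of 3: 9 = 3·3 + 0 ⇒ divisible ✓.
Greedy packing gives 3 candidate class(es). Each should be a full parallel class (size 3, covers all 9 points).
  Class 1 (3 blocks): {1,4,8}; {0,3,6}; {2,5,7}. Points covered: [0, 1, 2, 3, 4, 5, 6, 7, 8].
  Class 2 (3 blocks): {3,5,8}; {0,1,2}; {4,6,7}. Points covered: [0, 1, 2, 3, 4, 5, 6, 7, 8].
  Class 3 (3 blocks): {0,7,8}; {2,3,4}; {1,5,6}. Points covered: [0, 1, 2, 3, 4, 5, 6, 7, 8].
All classes full (size 3)? YES. All classes cover every point? YES.
Resolvable? YES.

YES


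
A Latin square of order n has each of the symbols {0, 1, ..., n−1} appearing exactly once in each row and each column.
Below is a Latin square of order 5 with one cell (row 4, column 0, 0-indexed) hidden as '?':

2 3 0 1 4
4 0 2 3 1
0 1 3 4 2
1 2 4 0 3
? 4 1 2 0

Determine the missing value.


Row 4 contains symbols [0, 1, 2, 4] — missing [3].
Column 0 contains symbols [0, 1, 2, 4] — missing [3].
The missing symbol must appear in both missing sets; intersection = [3].
Therefore the hidden value is 3.

Missing value = 3.


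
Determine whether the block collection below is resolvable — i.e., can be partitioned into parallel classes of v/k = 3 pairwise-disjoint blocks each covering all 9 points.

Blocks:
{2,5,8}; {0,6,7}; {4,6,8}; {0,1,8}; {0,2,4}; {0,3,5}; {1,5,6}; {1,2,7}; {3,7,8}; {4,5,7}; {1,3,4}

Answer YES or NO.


v = 9, block size k = 3, number of blocks = 11.
For resolvability, blocks must partition into parallel classes of size v/k = 3.
Total blocks must therefore be a multiple of 3: 11 = 3·3 + 2 ⇒ not divisible ✗.
Resolvable? NO.

NO


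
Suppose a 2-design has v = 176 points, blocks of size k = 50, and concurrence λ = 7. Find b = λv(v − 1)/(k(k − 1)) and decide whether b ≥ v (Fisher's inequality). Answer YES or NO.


b = λv(v − 1)/(k(k − 1)) = 7·176·175/(50·49) = 215600/2450 = 88.
Compare with v = 176: b < v, so Fisher's inequality fails.

NO


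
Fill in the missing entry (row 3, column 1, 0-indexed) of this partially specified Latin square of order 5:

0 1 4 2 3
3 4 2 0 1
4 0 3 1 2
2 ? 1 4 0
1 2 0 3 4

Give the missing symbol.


Row 3 contains symbols [0, 1, 2, 4] — missing [3].
Column 1 contains symbols [0, 1, 2, 4] — missing [3].
The missing symbol must appear in both missing sets; intersection = [3].
Therefore the hidden value is 3.

Missing value = 3.


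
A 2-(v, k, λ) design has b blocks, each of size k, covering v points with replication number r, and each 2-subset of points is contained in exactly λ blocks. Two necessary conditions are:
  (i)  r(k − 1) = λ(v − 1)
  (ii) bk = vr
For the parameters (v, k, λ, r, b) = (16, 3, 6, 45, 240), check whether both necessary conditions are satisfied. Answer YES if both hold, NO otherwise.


Condition (i): r(k − 1) = 45·2 = 90; λ(v − 1) = 6·15 = 90. Match? YES.
Condition (ii): bk = 240·3 = 720; vr = 16·45 = 720. Match? YES.
Both conditions hold? YES.

YES
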